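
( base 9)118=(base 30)38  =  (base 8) 142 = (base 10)98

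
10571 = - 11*( - 961)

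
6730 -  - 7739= 14469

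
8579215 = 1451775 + 7127440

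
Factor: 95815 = 5^1*19163^1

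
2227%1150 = 1077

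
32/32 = 1 = 1.00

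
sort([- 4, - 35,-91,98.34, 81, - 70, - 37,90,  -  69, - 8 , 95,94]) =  [ - 91, -70, - 69, - 37, - 35,-8 , - 4, 81, 90, 94,95 , 98.34] 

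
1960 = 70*28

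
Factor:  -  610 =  - 2^1*5^1* 61^1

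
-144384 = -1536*94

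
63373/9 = 63373/9 = 7041.44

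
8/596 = 2/149=0.01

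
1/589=1/589=0.00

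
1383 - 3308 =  - 1925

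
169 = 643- 474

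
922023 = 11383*81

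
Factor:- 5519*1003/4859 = -17^1*43^(-1)*59^1*113^(-1) * 5519^1= -5535557/4859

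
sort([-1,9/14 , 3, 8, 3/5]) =[-1,3/5 , 9/14,3, 8 ] 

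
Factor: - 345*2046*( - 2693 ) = 1900907910 = 2^1*3^2*5^1*11^1 * 23^1*31^1*2693^1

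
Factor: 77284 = 2^2*139^2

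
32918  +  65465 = 98383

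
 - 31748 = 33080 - 64828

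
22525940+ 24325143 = 46851083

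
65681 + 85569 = 151250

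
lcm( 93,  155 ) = 465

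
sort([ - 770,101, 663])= [ - 770, 101, 663]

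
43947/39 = 14649/13= 1126.85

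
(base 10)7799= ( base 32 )7jn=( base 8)17167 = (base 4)1321313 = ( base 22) G2B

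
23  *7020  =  161460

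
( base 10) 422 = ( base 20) 112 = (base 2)110100110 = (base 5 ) 3142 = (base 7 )1142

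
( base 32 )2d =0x4d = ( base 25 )32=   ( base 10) 77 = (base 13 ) 5C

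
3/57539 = 3/57539 =0.00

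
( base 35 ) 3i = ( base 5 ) 443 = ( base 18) 6f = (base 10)123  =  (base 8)173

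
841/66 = 12 + 49/66 = 12.74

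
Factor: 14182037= 19^1*71^1*10513^1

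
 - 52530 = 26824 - 79354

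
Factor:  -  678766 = -2^1*11^1*30853^1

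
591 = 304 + 287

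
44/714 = 22/357 = 0.06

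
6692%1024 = 548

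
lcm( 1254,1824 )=20064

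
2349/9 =261  =  261.00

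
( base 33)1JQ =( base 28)266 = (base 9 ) 2345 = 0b11011001110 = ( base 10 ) 1742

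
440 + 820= 1260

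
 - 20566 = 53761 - 74327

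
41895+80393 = 122288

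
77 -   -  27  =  104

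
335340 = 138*2430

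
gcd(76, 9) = 1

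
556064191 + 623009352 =1179073543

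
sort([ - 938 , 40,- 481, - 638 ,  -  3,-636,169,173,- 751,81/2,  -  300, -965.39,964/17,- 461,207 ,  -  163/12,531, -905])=[ - 965.39, -938 , - 905, - 751, - 638, - 636, - 481,-461, - 300 ,  -  163/12, - 3,40,  81/2,964/17 , 169, 173,207,531 ] 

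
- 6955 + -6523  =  -13478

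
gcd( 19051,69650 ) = 1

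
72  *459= 33048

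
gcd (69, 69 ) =69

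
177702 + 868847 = 1046549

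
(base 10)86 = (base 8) 126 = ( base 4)1112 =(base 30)2Q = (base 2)1010110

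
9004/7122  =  1  +  941/3561 = 1.26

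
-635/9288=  - 635/9288= - 0.07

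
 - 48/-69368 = 6/8671 = 0.00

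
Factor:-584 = - 2^3*73^1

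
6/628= 3/314= 0.01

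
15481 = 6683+8798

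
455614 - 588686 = -133072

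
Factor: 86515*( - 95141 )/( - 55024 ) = 2^( - 4 ) *5^1*11^3 * 13^1 * 19^( - 1 ) * 89^1*181^(-1 )*1069^1 = 8231123615/55024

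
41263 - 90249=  - 48986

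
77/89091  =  77/89091 = 0.00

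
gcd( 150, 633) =3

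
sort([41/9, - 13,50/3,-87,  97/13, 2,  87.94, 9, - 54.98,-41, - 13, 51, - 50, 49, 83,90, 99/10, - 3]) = [  -  87, - 54.98,-50,- 41, - 13, - 13,- 3,  2,41/9, 97/13, 9,99/10,  50/3,49  ,  51,83,87.94, 90] 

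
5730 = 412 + 5318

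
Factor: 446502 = 2^1 * 3^1*7^1 *10631^1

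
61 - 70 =-9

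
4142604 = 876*4729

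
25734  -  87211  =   - 61477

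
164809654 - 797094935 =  - 632285281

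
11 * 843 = 9273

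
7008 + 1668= 8676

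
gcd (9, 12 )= 3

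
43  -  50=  - 7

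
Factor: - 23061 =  - 3^1*7687^1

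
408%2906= 408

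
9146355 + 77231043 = 86377398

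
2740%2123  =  617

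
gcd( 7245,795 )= 15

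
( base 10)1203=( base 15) 553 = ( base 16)4b3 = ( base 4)102303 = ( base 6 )5323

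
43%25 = 18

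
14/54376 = 1/3884 =0.00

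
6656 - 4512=2144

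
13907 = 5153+8754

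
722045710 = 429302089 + 292743621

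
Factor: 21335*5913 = 3^4*5^1*17^1*73^1* 251^1 = 126153855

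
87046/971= 87046/971=89.65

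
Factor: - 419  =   - 419^1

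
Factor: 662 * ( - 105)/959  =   - 2^1*3^1*5^1*137^( - 1 )*331^1=- 9930/137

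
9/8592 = 3/2864 = 0.00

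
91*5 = 455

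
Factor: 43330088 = 2^3*607^1*8923^1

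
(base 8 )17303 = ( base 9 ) 11720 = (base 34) 6rl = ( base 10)7875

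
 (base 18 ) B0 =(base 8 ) 306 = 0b11000110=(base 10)198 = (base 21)99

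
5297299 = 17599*301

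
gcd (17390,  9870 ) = 470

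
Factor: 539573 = 539573^1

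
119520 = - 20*( - 5976)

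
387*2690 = 1041030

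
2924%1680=1244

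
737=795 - 58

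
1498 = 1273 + 225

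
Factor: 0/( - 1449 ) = 0^1 = 0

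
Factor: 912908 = 2^2*241^1*947^1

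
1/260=1/260  =  0.00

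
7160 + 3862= 11022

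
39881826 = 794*50229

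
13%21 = 13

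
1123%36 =7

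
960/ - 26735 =-1  +  5155/5347 = - 0.04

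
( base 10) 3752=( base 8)7250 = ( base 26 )5E8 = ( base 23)723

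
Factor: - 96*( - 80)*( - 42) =-2^10 * 3^2*5^1*7^1= - 322560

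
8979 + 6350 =15329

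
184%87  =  10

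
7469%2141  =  1046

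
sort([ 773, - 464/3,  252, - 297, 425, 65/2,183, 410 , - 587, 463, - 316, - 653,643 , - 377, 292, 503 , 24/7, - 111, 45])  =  [ - 653 , - 587, - 377,-316, - 297, - 464/3, - 111, 24/7, 65/2, 45,183 , 252, 292, 410, 425 , 463,503,643,  773]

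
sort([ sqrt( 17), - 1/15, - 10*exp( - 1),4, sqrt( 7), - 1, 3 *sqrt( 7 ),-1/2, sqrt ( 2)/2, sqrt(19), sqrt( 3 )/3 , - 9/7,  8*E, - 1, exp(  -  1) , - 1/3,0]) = [-10*exp( - 1), - 9/7, - 1, - 1 ,-1/2,-1/3, - 1/15,0, exp( - 1), sqrt( 3)/3,sqrt( 2) /2,  sqrt( 7), 4, sqrt( 17), sqrt(19 ), 3 *sqrt(7), 8*E ]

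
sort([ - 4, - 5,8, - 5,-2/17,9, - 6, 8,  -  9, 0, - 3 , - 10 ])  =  [ - 10,  -  9, - 6, - 5, - 5 , - 4, - 3, - 2/17,0,8,8, 9 ]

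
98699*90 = 8882910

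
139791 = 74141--65650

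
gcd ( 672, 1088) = 32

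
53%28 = 25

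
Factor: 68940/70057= 2^2* 3^2*5^1*13^( - 1 )*17^( - 1)*317^( - 1) * 383^1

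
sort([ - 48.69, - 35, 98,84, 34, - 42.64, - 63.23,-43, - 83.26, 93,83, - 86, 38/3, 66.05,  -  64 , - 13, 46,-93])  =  [-93,  -  86, - 83.26,  -  64, - 63.23, - 48.69, - 43,  -  42.64, - 35,-13,38/3,34,46, 66.05,83, 84,93,98] 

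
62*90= 5580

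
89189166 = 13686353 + 75502813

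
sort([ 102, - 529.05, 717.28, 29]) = [-529.05, 29, 102, 717.28 ] 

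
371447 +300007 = 671454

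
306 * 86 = 26316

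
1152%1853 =1152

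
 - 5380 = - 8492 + 3112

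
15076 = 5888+9188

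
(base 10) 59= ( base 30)1T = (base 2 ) 111011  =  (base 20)2J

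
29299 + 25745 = 55044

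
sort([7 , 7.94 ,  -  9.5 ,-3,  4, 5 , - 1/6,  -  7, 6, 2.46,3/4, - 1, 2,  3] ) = [ -9.5 , - 7, - 3, - 1,-1/6, 3/4, 2,2.46, 3,4, 5, 6, 7, 7.94 ] 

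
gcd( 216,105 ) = 3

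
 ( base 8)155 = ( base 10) 109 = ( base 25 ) 49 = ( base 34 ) 37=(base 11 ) 9A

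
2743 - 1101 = 1642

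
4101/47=4101/47 = 87.26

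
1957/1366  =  1 + 591/1366 = 1.43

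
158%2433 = 158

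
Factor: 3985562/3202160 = 2^( - 3)*5^( - 1)*7^2*13^( - 1 )*67^1*607^1* 3079^( - 1 ) = 1992781/1601080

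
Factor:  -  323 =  - 17^1* 19^1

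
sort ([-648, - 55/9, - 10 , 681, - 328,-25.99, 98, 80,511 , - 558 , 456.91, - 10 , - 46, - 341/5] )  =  [  -  648, - 558, - 328, - 341/5,-46,-25.99, - 10, - 10,- 55/9, 80 , 98, 456.91,511, 681 ]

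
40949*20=818980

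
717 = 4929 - 4212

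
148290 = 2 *74145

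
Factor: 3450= 2^1*3^1*5^2*23^1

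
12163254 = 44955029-32791775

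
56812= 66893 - 10081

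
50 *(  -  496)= - 24800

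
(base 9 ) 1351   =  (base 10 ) 1018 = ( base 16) 3FA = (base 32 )vq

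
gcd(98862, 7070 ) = 2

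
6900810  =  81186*85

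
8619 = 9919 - 1300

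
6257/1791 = 3 + 884/1791 = 3.49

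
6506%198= 170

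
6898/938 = 7 + 166/469 = 7.35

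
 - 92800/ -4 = 23200/1  =  23200.00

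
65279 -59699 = 5580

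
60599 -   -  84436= 145035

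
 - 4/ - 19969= 4/19969= 0.00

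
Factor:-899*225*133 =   -  3^2*5^2*7^1*19^1*29^1*31^1 = -  26902575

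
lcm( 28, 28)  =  28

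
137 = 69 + 68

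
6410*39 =249990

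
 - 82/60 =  - 2 + 19/30 = -1.37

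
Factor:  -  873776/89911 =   -  2^4 *47^ (  -  1)*97^1 * 563^1*1913^(- 1) 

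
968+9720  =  10688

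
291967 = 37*7891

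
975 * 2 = 1950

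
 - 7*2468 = - 17276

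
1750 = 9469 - 7719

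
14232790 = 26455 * 538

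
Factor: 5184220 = 2^2 * 5^1*259211^1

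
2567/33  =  77 + 26/33 = 77.79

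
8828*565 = 4987820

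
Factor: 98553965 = 5^1*  23^1*337^1*2543^1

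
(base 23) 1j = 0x2a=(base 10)42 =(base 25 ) 1H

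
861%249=114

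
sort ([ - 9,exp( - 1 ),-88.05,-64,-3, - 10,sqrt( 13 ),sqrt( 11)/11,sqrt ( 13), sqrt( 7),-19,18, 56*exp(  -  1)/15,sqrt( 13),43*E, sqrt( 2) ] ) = [ - 88.05,  -  64, -19, - 10 , - 9, - 3, sqrt( 11)/11, exp( - 1 ),  56*exp(  -  1 )/15,  sqrt( 2),sqrt(7 ),sqrt( 13) , sqrt ( 13),  sqrt ( 13),18,43*E ]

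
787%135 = 112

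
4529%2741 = 1788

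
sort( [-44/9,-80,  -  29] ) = [ - 80,-29,-44/9]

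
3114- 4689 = - 1575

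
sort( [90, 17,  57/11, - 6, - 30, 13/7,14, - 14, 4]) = [ - 30,-14,  -  6, 13/7, 4,57/11 , 14,17, 90 ] 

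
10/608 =5/304= 0.02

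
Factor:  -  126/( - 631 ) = 2^1 * 3^2 * 7^1*631^ ( - 1)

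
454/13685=454/13685 = 0.03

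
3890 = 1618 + 2272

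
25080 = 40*627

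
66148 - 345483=-279335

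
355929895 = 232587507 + 123342388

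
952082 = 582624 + 369458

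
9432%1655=1157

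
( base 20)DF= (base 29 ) 9e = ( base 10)275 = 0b100010011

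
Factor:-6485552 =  - 2^4*405347^1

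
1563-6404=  - 4841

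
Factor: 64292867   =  137^1*439^1*1069^1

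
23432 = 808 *29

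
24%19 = 5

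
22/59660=11/29830 = 0.00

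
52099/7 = 7442+5/7 = 7442.71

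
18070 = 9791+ 8279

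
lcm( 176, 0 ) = 0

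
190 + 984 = 1174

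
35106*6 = 210636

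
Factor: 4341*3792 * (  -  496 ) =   -  2^8*3^2*31^1*79^1 * 1447^1 = - 8164691712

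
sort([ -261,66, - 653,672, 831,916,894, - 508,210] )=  [ - 653 , - 508, - 261,66,210,672, 831 , 894,916] 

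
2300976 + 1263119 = 3564095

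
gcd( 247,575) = 1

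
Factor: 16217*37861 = 613991837=16217^1*37861^1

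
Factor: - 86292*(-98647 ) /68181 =2^2*3^2*17^1* 23^1*47^1*4289^1*22727^(- 1) = 2837482308/22727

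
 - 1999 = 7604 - 9603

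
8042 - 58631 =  - 50589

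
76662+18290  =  94952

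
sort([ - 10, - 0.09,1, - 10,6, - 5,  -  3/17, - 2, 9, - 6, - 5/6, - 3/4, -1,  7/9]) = [ - 10, - 10, - 6,- 5, - 2,  -  1 , - 5/6, - 3/4, - 3/17, - 0.09,7/9, 1, 6 , 9] 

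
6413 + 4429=10842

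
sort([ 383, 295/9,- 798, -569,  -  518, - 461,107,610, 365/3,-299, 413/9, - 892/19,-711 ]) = [ - 798, - 711,-569, - 518,- 461, - 299, - 892/19,295/9, 413/9,107,365/3, 383, 610]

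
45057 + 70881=115938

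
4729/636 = 4729/636 = 7.44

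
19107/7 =19107/7 = 2729.57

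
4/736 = 1/184 = 0.01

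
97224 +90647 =187871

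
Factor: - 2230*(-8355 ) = 18631650  =  2^1* 3^1*5^2* 223^1*557^1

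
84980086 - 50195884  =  34784202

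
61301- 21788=39513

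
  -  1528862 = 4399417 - 5928279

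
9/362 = 9/362 = 0.02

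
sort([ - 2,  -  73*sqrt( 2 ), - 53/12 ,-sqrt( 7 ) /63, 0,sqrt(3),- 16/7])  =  [ - 73*sqrt( 2 ),  -  53/12,-16/7, - 2, - sqrt( 7 ) /63, 0 , sqrt( 3 )]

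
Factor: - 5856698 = -2^1*853^1*3433^1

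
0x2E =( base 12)3A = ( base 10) 46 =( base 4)232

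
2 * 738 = 1476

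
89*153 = 13617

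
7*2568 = 17976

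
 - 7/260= -7/260 =- 0.03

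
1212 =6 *202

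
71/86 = 71/86 =0.83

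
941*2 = 1882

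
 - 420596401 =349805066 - 770401467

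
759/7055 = 759/7055 = 0.11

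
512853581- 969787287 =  - 456933706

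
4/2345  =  4/2345 = 0.00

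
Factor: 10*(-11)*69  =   - 2^1*3^1*5^1*11^1 *23^1 = - 7590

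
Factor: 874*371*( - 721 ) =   -  2^1 * 7^2 * 19^1*23^1*53^1*103^1 = -233787134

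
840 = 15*56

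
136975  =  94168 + 42807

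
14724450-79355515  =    -  64631065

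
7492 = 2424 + 5068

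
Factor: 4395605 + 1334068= 5729673 = 3^1*503^1*3797^1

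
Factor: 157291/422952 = 2^(-3 )*3^(  -  1)*17623^( - 1 )*157291^1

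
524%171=11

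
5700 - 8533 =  - 2833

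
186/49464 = 31/8244 = 0.00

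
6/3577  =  6/3577=0.00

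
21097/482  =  21097/482=43.77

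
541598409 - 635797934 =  - 94199525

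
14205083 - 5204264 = 9000819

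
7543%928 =119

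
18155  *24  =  435720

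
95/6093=95/6093 = 0.02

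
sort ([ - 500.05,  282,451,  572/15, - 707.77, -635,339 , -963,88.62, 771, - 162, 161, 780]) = [- 963, - 707.77, - 635, - 500.05, - 162,572/15,  88.62,161, 282,339, 451,771,780]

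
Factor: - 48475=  - 5^2 * 7^1*277^1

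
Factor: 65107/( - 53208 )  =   - 2^(  -  3)*3^ ( - 2)*7^1*71^1 * 131^1*739^( - 1 )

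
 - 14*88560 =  - 1239840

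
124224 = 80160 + 44064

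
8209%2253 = 1450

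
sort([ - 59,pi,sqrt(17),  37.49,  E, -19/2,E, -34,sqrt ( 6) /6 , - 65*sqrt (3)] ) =[ - 65*sqrt(3) , - 59, - 34,-19/2, sqrt( 6) /6, E,E,pi,  sqrt(17 ), 37.49] 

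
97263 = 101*963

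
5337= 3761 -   -  1576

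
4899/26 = 4899/26 = 188.42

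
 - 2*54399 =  - 108798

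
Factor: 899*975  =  3^1 *5^2*13^1 * 29^1*31^1 = 876525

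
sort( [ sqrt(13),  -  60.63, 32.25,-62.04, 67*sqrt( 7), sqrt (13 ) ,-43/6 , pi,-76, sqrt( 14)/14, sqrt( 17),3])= [-76, - 62.04,- 60.63,- 43/6, sqrt( 14) /14 , 3, pi,sqrt (13 ), sqrt ( 13 ), sqrt(17 ), 32.25, 67*sqrt(7 ) ] 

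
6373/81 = 6373/81= 78.68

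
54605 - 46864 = 7741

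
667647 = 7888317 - 7220670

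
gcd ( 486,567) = 81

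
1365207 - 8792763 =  - 7427556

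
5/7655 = 1/1531 = 0.00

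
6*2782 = 16692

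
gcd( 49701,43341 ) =3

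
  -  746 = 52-798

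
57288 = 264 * 217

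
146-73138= - 72992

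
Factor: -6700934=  - 2^1* 3350467^1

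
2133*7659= 16336647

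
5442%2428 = 586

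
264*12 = 3168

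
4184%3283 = 901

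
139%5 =4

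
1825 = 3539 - 1714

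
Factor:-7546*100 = -2^3*5^2*7^3* 11^1 = - 754600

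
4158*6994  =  29081052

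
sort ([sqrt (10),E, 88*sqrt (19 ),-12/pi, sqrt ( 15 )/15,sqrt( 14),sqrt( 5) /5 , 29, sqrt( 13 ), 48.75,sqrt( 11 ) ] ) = [ - 12/pi,sqrt ( 15)/15, sqrt(5 )/5, E, sqrt( 10 ),sqrt( 11),sqrt(13), sqrt( 14 ),  29,  48.75 , 88*sqrt( 19)]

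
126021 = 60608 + 65413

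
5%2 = 1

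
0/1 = 0= 0.00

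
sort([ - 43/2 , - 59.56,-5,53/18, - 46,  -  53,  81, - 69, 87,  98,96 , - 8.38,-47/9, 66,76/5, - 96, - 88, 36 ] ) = [ - 96,-88, - 69,-59.56, - 53, - 46,  -  43/2, - 8.38, - 47/9,  -  5, 53/18 , 76/5,36,66,81,87 , 96,98] 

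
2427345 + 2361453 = 4788798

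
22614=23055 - 441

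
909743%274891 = 85070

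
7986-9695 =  -1709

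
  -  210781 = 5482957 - 5693738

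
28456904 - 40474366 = - 12017462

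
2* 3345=6690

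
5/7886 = 5/7886 = 0.00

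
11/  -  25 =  - 1+14/25 = - 0.44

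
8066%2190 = 1496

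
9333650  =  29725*314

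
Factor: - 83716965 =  - 3^2*5^1*1860377^1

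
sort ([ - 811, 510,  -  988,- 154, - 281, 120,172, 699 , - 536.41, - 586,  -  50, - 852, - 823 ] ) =[ - 988 , - 852,  -  823, - 811,-586, - 536.41, -281, - 154, - 50,120,172,510, 699 ]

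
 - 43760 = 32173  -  75933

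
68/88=17/22 = 0.77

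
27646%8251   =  2893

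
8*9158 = 73264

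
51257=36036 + 15221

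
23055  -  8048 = 15007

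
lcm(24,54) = 216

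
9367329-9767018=-399689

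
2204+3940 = 6144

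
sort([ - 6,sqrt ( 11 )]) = [ - 6, sqrt (11 )]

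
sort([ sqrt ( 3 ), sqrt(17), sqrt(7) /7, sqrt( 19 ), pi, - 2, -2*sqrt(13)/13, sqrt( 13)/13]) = [-2, - 2*sqrt( 13)/13,sqrt( 13 )/13, sqrt(7 )/7, sqrt ( 3),pi, sqrt(17 ), sqrt ( 19)] 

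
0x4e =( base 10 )78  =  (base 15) 53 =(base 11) 71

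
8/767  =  8/767 = 0.01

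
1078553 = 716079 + 362474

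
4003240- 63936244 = -59933004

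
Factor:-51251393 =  - 487^1*105239^1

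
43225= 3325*13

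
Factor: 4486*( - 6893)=  -  30921998 = - 2^1 * 61^1 * 113^1*2243^1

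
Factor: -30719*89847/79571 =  - 2760009993/79571 = - 3^2 *13^1*17^1*47^( - 1 )*67^1*139^1*149^1*1693^(- 1)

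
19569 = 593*33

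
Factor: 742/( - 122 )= - 371/61 = -7^1*53^1* 61^( - 1)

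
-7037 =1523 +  - 8560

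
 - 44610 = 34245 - 78855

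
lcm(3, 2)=6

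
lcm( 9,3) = 9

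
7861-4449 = 3412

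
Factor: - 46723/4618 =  -2^( - 1)*2309^( - 1)*46723^1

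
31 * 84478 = 2618818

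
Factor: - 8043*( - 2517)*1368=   2^3*3^4*7^1*19^1*383^1*839^1 = 27694108008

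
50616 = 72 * 703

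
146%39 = 29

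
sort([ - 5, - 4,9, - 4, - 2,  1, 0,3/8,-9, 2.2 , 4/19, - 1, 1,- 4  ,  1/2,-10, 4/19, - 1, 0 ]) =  [  -  10,-9, - 5,-4,  -  4,-4,-2, - 1, - 1, 0, 0,4/19,4/19, 3/8,1/2, 1, 1,2.2, 9 ]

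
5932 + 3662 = 9594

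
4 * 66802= 267208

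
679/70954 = 679/70954 = 0.01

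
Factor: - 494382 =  - 2^1*3^1*7^1*79^1*149^1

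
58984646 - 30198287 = 28786359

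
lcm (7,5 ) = 35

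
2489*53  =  131917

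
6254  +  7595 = 13849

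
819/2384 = 819/2384 = 0.34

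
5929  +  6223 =12152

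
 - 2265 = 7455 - 9720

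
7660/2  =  3830 = 3830.00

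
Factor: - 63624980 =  - 2^2*5^1*3181249^1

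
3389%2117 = 1272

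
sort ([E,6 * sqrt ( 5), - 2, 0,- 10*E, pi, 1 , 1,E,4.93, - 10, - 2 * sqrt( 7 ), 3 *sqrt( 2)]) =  [ - 10 * E, - 10,  -  2*sqrt(7), - 2, 0,1, 1, E, E, pi , 3*sqrt(2),  4.93,6* sqrt( 5)] 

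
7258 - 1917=5341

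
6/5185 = 6/5185   =  0.00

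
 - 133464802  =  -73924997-59539805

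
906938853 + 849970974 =1756909827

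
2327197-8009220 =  - 5682023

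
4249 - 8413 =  - 4164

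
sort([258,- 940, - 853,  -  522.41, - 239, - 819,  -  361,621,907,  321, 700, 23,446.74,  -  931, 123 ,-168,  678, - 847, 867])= [ - 940,  -  931, - 853, - 847, - 819, - 522.41, - 361 , -239 , - 168,23, 123, 258, 321,446.74,621,678, 700,867,  907]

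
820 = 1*820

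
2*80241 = 160482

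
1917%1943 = 1917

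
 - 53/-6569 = 53/6569 = 0.01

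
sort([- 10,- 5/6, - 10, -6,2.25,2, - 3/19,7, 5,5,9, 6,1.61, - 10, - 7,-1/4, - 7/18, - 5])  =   [ - 10 , - 10, - 10, - 7,-6, - 5,- 5/6, - 7/18, - 1/4, - 3/19,1.61,2,2.25 , 5, 5,6, 7,9 ]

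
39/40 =39/40 = 0.97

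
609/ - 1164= - 203/388= - 0.52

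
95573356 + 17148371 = 112721727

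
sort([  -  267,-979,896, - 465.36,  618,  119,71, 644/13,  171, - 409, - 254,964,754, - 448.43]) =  [ - 979, - 465.36, - 448.43,-409 ,  -  267,-254,644/13,71,119,171, 618,754,896,964] 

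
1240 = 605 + 635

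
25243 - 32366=-7123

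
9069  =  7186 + 1883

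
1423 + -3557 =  - 2134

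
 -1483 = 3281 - 4764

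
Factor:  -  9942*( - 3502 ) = 34816884 = 2^2*3^1 * 17^1*103^1*1657^1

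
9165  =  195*47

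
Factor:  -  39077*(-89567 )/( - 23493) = -3500009659/23493 = -3^( - 1 )*23^1*41^(  -  1)*191^ ( - 1 )*1699^1*89567^1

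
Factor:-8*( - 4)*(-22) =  - 704 = - 2^6 * 11^1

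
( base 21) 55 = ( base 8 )156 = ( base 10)110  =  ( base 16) 6e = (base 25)4a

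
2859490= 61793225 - 58933735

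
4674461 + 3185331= 7859792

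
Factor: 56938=2^1*7^3 * 83^1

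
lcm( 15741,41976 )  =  125928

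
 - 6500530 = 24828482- 31329012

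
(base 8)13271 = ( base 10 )5817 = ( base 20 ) eah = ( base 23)aml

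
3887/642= 3887/642 = 6.05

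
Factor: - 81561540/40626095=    - 2^2*3^1*43^1*47^ ( - 1)*101^1 * 313^1 * 172877^(  -  1 ) = - 16312308/8125219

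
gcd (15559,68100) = 1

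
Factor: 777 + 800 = 19^1*83^1 = 1577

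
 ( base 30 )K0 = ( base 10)600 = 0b1001011000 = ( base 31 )jb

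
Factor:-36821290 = -2^1*5^1*11^1*37^1*83^1* 109^1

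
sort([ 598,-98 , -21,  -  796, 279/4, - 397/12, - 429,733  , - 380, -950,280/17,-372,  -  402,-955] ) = [ - 955,-950,-796, - 429, - 402, - 380, - 372 , - 98,-397/12, - 21, 280/17,279/4,  598,733] 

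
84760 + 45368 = 130128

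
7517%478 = 347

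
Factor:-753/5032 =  - 2^( - 3)*3^1*17^ ( - 1 )*37^( - 1)*251^1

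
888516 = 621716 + 266800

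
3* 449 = 1347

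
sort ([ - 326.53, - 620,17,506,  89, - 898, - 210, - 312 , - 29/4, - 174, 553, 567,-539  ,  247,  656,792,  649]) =[ - 898, - 620, - 539, - 326.53, - 312, - 210, - 174, - 29/4,17,89,247  ,  506 , 553,567,649, 656,792 ]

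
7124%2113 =785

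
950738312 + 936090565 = 1886828877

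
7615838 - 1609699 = 6006139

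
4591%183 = 16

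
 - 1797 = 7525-9322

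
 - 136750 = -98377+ - 38373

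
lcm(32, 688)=1376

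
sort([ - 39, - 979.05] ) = [ - 979.05, - 39]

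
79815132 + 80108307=159923439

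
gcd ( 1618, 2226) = 2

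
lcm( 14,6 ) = 42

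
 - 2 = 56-58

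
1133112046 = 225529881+907582165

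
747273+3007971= 3755244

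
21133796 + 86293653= 107427449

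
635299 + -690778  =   - 55479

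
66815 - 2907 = 63908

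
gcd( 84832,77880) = 88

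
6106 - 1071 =5035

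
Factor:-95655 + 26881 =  - 68774=- 2^1*137^1*251^1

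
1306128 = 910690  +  395438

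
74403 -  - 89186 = 163589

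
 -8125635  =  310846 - 8436481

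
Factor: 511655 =5^1*31^1 *3301^1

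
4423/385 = 11  +  188/385 = 11.49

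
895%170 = 45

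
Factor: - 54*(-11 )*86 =51084 = 2^2*3^3*11^1*43^1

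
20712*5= 103560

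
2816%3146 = 2816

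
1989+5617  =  7606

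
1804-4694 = -2890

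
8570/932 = 9  +  91/466 =9.20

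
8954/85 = 105 + 29/85  =  105.34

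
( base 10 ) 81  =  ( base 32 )2H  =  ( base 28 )2P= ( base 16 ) 51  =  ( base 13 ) 63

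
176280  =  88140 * 2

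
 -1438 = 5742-7180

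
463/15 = 30  +  13/15 = 30.87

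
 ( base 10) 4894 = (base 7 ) 20161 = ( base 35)3yt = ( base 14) 1ad8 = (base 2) 1001100011110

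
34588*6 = 207528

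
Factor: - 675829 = -7^1 * 11^1 *67^1*131^1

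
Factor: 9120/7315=96/77 =2^5*3^1*7^( - 1 )*11^( - 1)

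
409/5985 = 409/5985= 0.07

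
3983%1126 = 605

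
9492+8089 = 17581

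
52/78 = 2/3 = 0.67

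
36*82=2952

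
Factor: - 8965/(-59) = 5^1*11^1*59^(- 1 ) * 163^1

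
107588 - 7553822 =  - 7446234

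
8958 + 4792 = 13750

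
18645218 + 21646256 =40291474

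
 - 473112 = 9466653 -9939765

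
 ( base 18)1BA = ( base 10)532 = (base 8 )1024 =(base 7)1360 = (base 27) JJ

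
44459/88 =44459/88  =  505.22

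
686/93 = 7 + 35/93 = 7.38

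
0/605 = 0 = 0.00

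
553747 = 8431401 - 7877654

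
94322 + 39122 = 133444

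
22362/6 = 3727 = 3727.00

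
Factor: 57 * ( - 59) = - 3363  =  - 3^1 * 19^1 *59^1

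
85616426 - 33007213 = 52609213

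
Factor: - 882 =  - 2^1*3^2*7^2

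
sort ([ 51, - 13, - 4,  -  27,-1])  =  [ - 27, - 13, - 4,-1,51] 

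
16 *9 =144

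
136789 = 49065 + 87724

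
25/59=25/59 = 0.42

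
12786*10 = 127860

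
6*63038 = 378228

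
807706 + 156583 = 964289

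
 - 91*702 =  - 63882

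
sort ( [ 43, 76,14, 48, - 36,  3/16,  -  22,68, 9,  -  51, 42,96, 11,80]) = [ - 51,  -  36, - 22, 3/16,9, 11, 14, 42, 43, 48, 68, 76, 80,96] 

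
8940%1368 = 732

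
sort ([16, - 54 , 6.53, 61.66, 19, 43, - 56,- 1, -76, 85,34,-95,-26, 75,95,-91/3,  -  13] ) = [-95, - 76, - 56,  -  54, - 91/3, - 26,-13,- 1, 6.53 , 16, 19, 34,43,  61.66,75, 85, 95]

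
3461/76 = 3461/76 = 45.54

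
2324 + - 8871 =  -6547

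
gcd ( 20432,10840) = 8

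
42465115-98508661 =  - 56043546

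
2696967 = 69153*39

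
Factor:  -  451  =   - 11^1* 41^1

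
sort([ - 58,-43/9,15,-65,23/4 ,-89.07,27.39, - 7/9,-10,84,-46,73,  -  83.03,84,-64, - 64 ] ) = [-89.07, -83.03, - 65, - 64 , - 64, - 58,-46, - 10, - 43/9,-7/9, 23/4, 15,  27.39,  73, 84,84] 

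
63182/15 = 4212 + 2/15  =  4212.13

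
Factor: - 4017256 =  - 2^3*653^1*769^1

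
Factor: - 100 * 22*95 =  - 209000 = - 2^3*5^3*11^1*19^1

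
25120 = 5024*5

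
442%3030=442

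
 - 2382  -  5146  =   - 7528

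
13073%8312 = 4761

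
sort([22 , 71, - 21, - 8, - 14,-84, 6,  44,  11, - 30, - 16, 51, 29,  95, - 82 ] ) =[ - 84, - 82,  -  30, - 21 ,- 16, - 14 ,  -  8,6, 11 , 22 , 29,44,  51, 71, 95] 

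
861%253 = 102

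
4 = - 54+58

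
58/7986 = 29/3993=0.01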